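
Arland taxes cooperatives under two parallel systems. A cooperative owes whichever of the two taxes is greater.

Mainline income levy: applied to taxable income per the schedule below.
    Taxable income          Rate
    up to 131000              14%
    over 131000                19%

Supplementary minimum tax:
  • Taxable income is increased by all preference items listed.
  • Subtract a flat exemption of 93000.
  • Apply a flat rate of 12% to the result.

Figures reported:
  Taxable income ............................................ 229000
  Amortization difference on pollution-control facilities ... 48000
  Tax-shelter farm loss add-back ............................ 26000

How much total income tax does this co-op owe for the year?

36960

Mainline income levy:
  131000 × 14% = 18340
  98000 × 19% = 18620
  → 36960

Supplementary minimum tax:
  Adjusted income: 229000 + 48000 + 26000 = 303000
  Less exemption 93000 → base 210000
  210000 × 12% = 25200

36960 > 25200, so the mainline income levy governs.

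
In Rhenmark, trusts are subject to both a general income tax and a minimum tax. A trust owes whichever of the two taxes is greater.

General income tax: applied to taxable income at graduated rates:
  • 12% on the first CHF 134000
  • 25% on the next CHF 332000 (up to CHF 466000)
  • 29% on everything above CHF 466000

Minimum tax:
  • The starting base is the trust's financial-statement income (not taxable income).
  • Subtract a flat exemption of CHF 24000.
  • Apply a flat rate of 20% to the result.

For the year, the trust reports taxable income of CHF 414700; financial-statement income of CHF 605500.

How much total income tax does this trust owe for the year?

General income tax:
  CHF 134000 × 12% = CHF 16080
  CHF 280700 × 25% = CHF 70175
  → CHF 86255

Minimum tax:
  Base (financial-statement income): CHF 605500
  Less exemption CHF 24000 → base CHF 581500
  CHF 581500 × 20% = CHF 116300

CHF 116300 > CHF 86255, so the minimum tax is the binding amount.

CHF 116300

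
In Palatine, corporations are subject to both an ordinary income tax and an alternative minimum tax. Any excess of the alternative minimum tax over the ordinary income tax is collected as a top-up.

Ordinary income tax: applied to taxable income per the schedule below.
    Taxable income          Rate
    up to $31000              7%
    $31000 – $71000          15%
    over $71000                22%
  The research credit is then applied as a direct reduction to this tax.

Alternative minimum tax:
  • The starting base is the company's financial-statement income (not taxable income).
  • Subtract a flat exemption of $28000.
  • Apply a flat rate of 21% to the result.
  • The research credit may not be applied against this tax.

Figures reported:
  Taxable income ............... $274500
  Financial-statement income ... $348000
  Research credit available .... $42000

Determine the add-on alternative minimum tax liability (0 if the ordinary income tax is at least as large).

$56260

Alternative minimum tax:
  Base (financial-statement income): $348000
  Less exemption $28000 → base $320000
  $320000 × 21% = $67200

Ordinary income tax:
  $31000 × 7% = $2170
  $40000 × 15% = $6000
  $203500 × 22% = $44770
  → $52940
  Less research credit $42000 → $10940

Excess of alternative minimum tax over ordinary income tax: $67200 − $10940 = $56260.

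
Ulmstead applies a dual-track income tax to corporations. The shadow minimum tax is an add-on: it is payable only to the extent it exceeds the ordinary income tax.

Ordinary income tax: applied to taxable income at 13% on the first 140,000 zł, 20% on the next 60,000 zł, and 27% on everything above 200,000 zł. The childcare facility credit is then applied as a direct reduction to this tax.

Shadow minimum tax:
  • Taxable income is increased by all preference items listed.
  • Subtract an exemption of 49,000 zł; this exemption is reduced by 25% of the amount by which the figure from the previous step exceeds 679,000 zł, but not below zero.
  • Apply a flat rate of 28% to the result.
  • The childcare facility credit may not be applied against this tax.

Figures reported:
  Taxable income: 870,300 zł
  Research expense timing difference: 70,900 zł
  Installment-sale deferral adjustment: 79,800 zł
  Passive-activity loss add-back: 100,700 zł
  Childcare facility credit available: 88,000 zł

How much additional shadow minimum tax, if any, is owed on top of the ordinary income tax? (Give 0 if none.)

Ordinary income tax:
  140,000 zł × 13% = 18,200 zł
  60,000 zł × 20% = 12,000 zł
  670,300 zł × 27% = 180,981 zł
  → 211,181 zł
  Less childcare facility credit 88,000 zł → 123,181 zł

Shadow minimum tax:
  Adjusted income: 870,300 zł + 70,900 zł + 79,800 zł + 100,700 zł = 1,121,700 zł
  Exemption: 25% × (1,121,700 zł − 679,000 zł) = 110,675 zł ≥ 49,000 zł, so the exemption is fully phased out
  Base: 1,121,700 zł − 0 zł = 1,121,700 zł
  1,121,700 zł × 28% = 314,076 zł

Excess of shadow minimum tax over ordinary income tax: 314,076 zł − 123,181 zł = 190,895 zł.

190,895 zł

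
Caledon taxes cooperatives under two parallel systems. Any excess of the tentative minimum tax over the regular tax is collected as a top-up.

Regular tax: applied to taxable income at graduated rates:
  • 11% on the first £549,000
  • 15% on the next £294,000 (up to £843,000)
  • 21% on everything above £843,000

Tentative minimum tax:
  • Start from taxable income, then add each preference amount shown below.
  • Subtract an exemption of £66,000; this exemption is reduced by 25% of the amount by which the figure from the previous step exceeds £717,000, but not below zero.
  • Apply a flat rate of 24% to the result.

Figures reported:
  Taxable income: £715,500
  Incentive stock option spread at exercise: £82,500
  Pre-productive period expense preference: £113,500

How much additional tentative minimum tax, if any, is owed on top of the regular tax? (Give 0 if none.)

Regular tax:
  £549,000 × 11% = £60,390
  £166,500 × 15% = £24,975
  → £85,365

Tentative minimum tax:
  Adjusted income: £715,500 + £82,500 + £113,500 = £911,500
  Exemption: £66,000 − 25% × (£911,500 − £717,000) = £66,000 − £48,625 = £17,375
  Base: £911,500 − £17,375 = £894,125
  £894,125 × 24% = £214,590

Excess of tentative minimum tax over regular tax: £214,590 − £85,365 = £129,225.

£129,225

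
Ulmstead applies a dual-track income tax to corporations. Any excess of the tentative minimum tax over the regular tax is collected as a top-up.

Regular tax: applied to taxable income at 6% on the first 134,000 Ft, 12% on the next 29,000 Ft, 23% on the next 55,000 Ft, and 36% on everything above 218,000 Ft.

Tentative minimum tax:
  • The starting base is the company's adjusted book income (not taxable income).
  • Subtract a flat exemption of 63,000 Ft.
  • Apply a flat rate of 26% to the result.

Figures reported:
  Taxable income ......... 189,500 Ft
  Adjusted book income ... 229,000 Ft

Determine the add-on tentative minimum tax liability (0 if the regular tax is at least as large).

25,545 Ft

Tentative minimum tax:
  Base (adjusted book income): 229,000 Ft
  Less exemption 63,000 Ft → base 166,000 Ft
  166,000 Ft × 26% = 43,160 Ft

Regular tax:
  134,000 Ft × 6% = 8,040 Ft
  29,000 Ft × 12% = 3,480 Ft
  26,500 Ft × 23% = 6,095 Ft
  → 17,615 Ft

Excess of tentative minimum tax over regular tax: 43,160 Ft − 17,615 Ft = 25,545 Ft.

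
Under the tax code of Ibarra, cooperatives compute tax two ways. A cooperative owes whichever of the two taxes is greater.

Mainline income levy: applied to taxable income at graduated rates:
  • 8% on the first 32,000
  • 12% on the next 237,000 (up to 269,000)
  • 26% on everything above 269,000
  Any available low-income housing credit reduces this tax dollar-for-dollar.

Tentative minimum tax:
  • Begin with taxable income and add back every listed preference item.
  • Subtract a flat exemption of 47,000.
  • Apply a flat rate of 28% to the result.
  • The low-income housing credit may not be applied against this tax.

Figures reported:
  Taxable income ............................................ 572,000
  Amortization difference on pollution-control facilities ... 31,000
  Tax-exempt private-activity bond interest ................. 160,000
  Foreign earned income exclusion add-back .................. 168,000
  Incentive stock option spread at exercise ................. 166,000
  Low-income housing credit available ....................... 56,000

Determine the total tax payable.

294,000

Tentative minimum tax:
  Adjusted income: 572,000 + 31,000 + 160,000 + 168,000 + 166,000 = 1,097,000
  Less exemption 47,000 → base 1,050,000
  1,050,000 × 28% = 294,000

Mainline income levy:
  32,000 × 8% = 2,560
  237,000 × 12% = 28,440
  303,000 × 26% = 78,780
  → 109,780
  Less low-income housing credit 56,000 → 53,780

294,000 > 53,780, so the tentative minimum tax is the binding amount.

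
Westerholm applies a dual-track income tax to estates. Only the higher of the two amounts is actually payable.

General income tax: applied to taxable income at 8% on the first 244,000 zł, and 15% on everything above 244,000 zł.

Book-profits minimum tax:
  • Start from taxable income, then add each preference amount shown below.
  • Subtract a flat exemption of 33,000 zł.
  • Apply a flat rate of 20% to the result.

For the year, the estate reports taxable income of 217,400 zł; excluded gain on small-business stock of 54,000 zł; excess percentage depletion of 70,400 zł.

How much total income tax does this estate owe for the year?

Book-profits minimum tax:
  Adjusted income: 217,400 zł + 54,000 zł + 70,400 zł = 341,800 zł
  Less exemption 33,000 zł → base 308,800 zł
  308,800 zł × 20% = 61,760 zł

General income tax:
  217,400 zł × 8% = 17,392 zł

61,760 zł > 17,392 zł, so the book-profits minimum tax is the binding amount.

61,760 zł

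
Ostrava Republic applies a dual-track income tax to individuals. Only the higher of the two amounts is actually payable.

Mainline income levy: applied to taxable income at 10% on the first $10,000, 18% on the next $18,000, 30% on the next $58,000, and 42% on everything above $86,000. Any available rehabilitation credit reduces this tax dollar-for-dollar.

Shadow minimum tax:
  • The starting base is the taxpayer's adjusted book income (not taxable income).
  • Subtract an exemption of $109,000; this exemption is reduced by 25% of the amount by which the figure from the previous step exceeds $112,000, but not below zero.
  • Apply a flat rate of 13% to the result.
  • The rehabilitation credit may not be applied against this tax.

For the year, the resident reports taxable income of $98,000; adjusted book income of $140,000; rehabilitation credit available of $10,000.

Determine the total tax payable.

$16,680

Shadow minimum tax:
  Base (adjusted book income): $140,000
  Exemption: $109,000 − 25% × ($140,000 − $112,000) = $109,000 − $7,000 = $102,000
  Base: $140,000 − $102,000 = $38,000
  $38,000 × 13% = $4,940

Mainline income levy:
  $10,000 × 10% = $1,000
  $18,000 × 18% = $3,240
  $58,000 × 30% = $17,400
  $12,000 × 42% = $5,040
  → $26,680
  Less rehabilitation credit $10,000 → $16,680

$16,680 > $4,940, so the mainline income levy governs.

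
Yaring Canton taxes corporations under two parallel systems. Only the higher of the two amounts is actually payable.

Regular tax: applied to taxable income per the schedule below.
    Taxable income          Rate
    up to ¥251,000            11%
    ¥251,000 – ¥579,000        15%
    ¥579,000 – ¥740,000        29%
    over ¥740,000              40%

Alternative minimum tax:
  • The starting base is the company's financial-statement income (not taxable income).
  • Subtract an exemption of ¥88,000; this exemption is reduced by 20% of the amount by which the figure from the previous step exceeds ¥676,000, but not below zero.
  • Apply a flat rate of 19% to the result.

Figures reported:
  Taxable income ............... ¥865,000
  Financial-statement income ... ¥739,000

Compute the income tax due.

¥173,500

Regular tax:
  ¥251,000 × 11% = ¥27,610
  ¥328,000 × 15% = ¥49,200
  ¥161,000 × 29% = ¥46,690
  ¥125,000 × 40% = ¥50,000
  → ¥173,500

Alternative minimum tax:
  Base (financial-statement income): ¥739,000
  Exemption: ¥88,000 − 20% × (¥739,000 − ¥676,000) = ¥88,000 − ¥12,600 = ¥75,400
  Base: ¥739,000 − ¥75,400 = ¥663,600
  ¥663,600 × 19% = ¥126,084

¥173,500 > ¥126,084, so the regular tax governs.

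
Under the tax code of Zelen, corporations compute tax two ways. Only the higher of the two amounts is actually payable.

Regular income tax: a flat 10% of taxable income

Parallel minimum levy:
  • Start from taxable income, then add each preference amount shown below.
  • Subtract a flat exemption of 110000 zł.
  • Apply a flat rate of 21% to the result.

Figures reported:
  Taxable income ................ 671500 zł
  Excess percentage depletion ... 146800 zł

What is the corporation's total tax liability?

Regular income tax:
  671500 zł × 10% = 67150 zł

Parallel minimum levy:
  Adjusted income: 671500 zł + 146800 zł = 818300 zł
  Less exemption 110000 zł → base 708300 zł
  708300 zł × 21% = 148743 zł

148743 zł > 67150 zł, so the parallel minimum levy is the binding amount.

148743 zł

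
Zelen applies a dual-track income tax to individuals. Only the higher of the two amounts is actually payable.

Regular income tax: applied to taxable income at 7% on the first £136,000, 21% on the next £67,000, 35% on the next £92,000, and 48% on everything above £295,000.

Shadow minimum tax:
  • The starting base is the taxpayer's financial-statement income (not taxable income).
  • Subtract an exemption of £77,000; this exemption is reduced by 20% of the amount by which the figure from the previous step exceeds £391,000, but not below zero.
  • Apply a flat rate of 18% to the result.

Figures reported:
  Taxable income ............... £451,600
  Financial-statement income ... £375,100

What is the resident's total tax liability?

Shadow minimum tax:
  Base (financial-statement income): £375,100
  Exemption: £375,100 ≤ £391,000, so full £77,000 applies
  Base: £375,100 − £77,000 = £298,100
  £298,100 × 18% = £53,658

Regular income tax:
  £136,000 × 7% = £9,520
  £67,000 × 21% = £14,070
  £92,000 × 35% = £32,200
  £156,600 × 48% = £75,168
  → £130,958

£130,958 > £53,658, so the regular income tax governs.

£130,958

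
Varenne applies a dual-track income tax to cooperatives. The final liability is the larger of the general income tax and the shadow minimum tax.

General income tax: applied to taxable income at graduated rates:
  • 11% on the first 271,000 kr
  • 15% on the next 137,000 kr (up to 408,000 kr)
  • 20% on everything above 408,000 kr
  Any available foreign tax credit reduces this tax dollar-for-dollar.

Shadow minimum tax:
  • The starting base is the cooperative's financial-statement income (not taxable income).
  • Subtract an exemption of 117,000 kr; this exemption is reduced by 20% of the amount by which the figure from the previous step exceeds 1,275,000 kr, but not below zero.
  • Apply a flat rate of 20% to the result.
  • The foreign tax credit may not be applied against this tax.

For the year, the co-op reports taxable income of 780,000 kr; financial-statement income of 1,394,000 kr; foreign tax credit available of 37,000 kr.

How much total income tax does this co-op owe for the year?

260,160 kr

General income tax:
  271,000 kr × 11% = 29,810 kr
  137,000 kr × 15% = 20,550 kr
  372,000 kr × 20% = 74,400 kr
  → 124,760 kr
  Less foreign tax credit 37,000 kr → 87,760 kr

Shadow minimum tax:
  Base (financial-statement income): 1,394,000 kr
  Exemption: 117,000 kr − 20% × (1,394,000 kr − 1,275,000 kr) = 117,000 kr − 23,800 kr = 93,200 kr
  Base: 1,394,000 kr − 93,200 kr = 1,300,800 kr
  1,300,800 kr × 20% = 260,160 kr

260,160 kr > 87,760 kr, so the shadow minimum tax is the binding amount.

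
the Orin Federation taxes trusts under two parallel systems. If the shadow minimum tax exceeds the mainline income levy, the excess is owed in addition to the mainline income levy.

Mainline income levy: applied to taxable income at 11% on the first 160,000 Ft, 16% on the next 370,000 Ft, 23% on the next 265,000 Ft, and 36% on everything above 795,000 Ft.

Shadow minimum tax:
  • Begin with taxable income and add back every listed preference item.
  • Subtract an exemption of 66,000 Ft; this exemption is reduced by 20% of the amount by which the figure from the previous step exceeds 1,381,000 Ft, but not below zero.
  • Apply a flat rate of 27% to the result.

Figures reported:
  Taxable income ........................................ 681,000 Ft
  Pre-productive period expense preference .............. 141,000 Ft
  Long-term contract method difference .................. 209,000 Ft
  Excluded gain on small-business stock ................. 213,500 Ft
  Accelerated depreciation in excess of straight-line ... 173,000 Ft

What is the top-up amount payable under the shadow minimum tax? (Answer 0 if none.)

255,346 Ft

Mainline income levy:
  160,000 Ft × 11% = 17,600 Ft
  370,000 Ft × 16% = 59,200 Ft
  151,000 Ft × 23% = 34,730 Ft
  → 111,530 Ft

Shadow minimum tax:
  Adjusted income: 681,000 Ft + 141,000 Ft + 209,000 Ft + 213,500 Ft + 173,000 Ft = 1,417,500 Ft
  Exemption: 66,000 Ft − 20% × (1,417,500 Ft − 1,381,000 Ft) = 66,000 Ft − 7,300 Ft = 58,700 Ft
  Base: 1,417,500 Ft − 58,700 Ft = 1,358,800 Ft
  1,358,800 Ft × 27% = 366,876 Ft

Excess of shadow minimum tax over mainline income levy: 366,876 Ft − 111,530 Ft = 255,346 Ft.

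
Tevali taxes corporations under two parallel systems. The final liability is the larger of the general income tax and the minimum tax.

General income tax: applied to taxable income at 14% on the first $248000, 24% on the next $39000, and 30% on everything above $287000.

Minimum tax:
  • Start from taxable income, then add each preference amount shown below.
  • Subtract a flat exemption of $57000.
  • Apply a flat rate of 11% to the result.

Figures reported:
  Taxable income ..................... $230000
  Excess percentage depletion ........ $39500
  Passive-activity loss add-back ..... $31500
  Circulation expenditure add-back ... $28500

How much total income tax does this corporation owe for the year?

General income tax:
  $230000 × 14% = $32200

Minimum tax:
  Adjusted income: $230000 + $39500 + $31500 + $28500 = $329500
  Less exemption $57000 → base $272500
  $272500 × 11% = $29975

$32200 > $29975, so the general income tax governs.

$32200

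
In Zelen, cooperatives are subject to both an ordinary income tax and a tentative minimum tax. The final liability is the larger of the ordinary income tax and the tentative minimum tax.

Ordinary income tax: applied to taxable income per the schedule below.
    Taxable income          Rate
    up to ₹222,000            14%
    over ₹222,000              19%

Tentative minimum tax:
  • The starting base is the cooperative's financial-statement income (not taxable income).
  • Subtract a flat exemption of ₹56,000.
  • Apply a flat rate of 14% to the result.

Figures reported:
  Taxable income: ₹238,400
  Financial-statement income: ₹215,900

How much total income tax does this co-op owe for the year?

Tentative minimum tax:
  Base (financial-statement income): ₹215,900
  Less exemption ₹56,000 → base ₹159,900
  ₹159,900 × 14% = ₹22,386

Ordinary income tax:
  ₹222,000 × 14% = ₹31,080
  ₹16,400 × 19% = ₹3,116
  → ₹34,196

₹34,196 > ₹22,386, so the ordinary income tax governs.

₹34,196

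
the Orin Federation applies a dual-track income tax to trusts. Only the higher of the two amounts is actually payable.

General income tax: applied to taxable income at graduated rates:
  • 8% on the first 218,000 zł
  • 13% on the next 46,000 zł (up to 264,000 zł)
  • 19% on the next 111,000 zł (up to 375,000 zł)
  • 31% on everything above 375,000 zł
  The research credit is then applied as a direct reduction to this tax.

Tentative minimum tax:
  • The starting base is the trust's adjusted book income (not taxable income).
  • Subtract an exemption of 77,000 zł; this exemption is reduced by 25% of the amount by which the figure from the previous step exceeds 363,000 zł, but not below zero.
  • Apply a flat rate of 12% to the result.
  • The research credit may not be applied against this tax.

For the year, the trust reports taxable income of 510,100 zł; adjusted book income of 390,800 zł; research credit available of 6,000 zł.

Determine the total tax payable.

General income tax:
  218,000 zł × 8% = 17,440 zł
  46,000 zł × 13% = 5,980 zł
  111,000 zł × 19% = 21,090 zł
  135,100 zł × 31% = 41,881 zł
  → 86,391 zł
  Less research credit 6,000 zł → 80,391 zł

Tentative minimum tax:
  Base (adjusted book income): 390,800 zł
  Exemption: 77,000 zł − 25% × (390,800 zł − 363,000 zł) = 77,000 zł − 6,950 zł = 70,050 zł
  Base: 390,800 zł − 70,050 zł = 320,750 zł
  320,750 zł × 12% = 38,490 zł

80,391 zł > 38,490 zł, so the general income tax governs.

80,391 zł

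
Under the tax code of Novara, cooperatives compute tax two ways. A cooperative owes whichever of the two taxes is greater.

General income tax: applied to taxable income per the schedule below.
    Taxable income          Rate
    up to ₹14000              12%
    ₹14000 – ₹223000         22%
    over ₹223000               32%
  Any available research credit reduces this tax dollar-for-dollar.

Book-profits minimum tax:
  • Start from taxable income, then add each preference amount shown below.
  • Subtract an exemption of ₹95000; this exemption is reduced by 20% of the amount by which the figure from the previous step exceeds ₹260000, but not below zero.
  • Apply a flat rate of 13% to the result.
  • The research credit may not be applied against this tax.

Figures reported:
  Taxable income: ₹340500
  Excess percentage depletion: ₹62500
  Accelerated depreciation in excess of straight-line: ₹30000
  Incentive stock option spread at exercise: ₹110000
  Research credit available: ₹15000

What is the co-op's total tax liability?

Book-profits minimum tax:
  Adjusted income: ₹340500 + ₹62500 + ₹30000 + ₹110000 = ₹543000
  Exemption: ₹95000 − 20% × (₹543000 − ₹260000) = ₹95000 − ₹56600 = ₹38400
  Base: ₹543000 − ₹38400 = ₹504600
  ₹504600 × 13% = ₹65598

General income tax:
  ₹14000 × 12% = ₹1680
  ₹209000 × 22% = ₹45980
  ₹117500 × 32% = ₹37600
  → ₹85260
  Less research credit ₹15000 → ₹70260

₹70260 > ₹65598, so the general income tax governs.

₹70260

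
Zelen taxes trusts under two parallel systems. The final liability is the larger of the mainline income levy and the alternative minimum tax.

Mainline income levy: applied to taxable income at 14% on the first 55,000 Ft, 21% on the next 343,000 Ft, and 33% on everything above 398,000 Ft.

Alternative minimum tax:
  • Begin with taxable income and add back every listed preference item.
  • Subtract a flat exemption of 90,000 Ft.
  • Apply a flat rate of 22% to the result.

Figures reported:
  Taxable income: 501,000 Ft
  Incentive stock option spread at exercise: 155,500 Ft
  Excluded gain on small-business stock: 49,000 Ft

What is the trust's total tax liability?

Alternative minimum tax:
  Adjusted income: 501,000 Ft + 155,500 Ft + 49,000 Ft = 705,500 Ft
  Less exemption 90,000 Ft → base 615,500 Ft
  615,500 Ft × 22% = 135,410 Ft

Mainline income levy:
  55,000 Ft × 14% = 7,700 Ft
  343,000 Ft × 21% = 72,030 Ft
  103,000 Ft × 33% = 33,990 Ft
  → 113,720 Ft

135,410 Ft > 113,720 Ft, so the alternative minimum tax is the binding amount.

135,410 Ft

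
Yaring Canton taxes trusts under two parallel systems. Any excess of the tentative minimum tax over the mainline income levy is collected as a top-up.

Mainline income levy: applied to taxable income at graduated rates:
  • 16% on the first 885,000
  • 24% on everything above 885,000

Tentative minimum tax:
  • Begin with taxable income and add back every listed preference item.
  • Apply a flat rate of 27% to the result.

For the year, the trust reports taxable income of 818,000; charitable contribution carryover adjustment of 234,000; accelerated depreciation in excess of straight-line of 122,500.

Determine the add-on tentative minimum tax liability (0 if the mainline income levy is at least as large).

186,235

Mainline income levy:
  818,000 × 16% = 130,880

Tentative minimum tax:
  Adjusted income: 818,000 + 234,000 + 122,500 = 1,174,500
  1,174,500 × 27% = 317,115

Excess of tentative minimum tax over mainline income levy: 317,115 − 130,880 = 186,235.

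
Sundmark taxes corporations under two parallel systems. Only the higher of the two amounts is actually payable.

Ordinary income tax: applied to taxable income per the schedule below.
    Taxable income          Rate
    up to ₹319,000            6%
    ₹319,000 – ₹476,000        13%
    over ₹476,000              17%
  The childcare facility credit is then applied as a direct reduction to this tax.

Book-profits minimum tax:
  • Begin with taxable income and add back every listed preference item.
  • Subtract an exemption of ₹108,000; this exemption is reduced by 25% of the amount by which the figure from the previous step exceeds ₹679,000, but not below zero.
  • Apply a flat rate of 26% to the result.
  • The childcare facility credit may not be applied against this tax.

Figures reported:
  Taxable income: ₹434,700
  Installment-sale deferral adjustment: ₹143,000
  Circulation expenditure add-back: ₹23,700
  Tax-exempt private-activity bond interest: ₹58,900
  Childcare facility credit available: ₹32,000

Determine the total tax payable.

Book-profits minimum tax:
  Adjusted income: ₹434,700 + ₹143,000 + ₹23,700 + ₹58,900 = ₹660,300
  Exemption: ₹660,300 ≤ ₹679,000, so full ₹108,000 applies
  Base: ₹660,300 − ₹108,000 = ₹552,300
  ₹552,300 × 26% = ₹143,598

Ordinary income tax:
  ₹319,000 × 6% = ₹19,140
  ₹115,700 × 13% = ₹15,041
  → ₹34,181
  Less childcare facility credit ₹32,000 → ₹2,181

₹143,598 > ₹2,181, so the book-profits minimum tax is the binding amount.

₹143,598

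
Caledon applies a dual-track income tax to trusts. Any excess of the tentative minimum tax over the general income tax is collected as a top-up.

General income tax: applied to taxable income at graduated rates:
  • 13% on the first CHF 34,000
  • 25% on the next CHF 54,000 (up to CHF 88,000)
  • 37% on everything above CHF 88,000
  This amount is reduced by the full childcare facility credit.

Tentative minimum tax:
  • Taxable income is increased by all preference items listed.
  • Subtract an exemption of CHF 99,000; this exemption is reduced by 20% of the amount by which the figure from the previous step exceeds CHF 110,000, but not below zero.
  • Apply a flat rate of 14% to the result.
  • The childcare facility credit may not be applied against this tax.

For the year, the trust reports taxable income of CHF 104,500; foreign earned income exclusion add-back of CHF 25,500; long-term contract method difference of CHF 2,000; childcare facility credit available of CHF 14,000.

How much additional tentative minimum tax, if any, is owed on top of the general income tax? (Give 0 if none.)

General income tax:
  CHF 34,000 × 13% = CHF 4,420
  CHF 54,000 × 25% = CHF 13,500
  CHF 16,500 × 37% = CHF 6,105
  → CHF 24,025
  Less childcare facility credit CHF 14,000 → CHF 10,025

Tentative minimum tax:
  Adjusted income: CHF 104,500 + CHF 25,500 + CHF 2,000 = CHF 132,000
  Exemption: CHF 99,000 − 20% × (CHF 132,000 − CHF 110,000) = CHF 99,000 − CHF 4,400 = CHF 94,600
  Base: CHF 132,000 − CHF 94,600 = CHF 37,400
  CHF 37,400 × 14% = CHF 5,236

CHF 5,236 ≤ CHF 10,025, so no add-on is due.

CHF 0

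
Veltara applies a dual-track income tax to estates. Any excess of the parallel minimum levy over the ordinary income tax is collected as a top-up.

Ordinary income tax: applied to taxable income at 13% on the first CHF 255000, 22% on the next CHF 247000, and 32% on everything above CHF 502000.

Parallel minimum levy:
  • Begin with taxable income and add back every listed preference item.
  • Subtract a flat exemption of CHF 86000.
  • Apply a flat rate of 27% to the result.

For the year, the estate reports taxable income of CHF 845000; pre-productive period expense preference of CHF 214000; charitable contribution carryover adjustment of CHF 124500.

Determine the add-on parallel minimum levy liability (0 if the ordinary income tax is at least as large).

Ordinary income tax:
  CHF 255000 × 13% = CHF 33150
  CHF 247000 × 22% = CHF 54340
  CHF 343000 × 32% = CHF 109760
  → CHF 197250

Parallel minimum levy:
  Adjusted income: CHF 845000 + CHF 214000 + CHF 124500 = CHF 1183500
  Less exemption CHF 86000 → base CHF 1097500
  CHF 1097500 × 27% = CHF 296325

Excess of parallel minimum levy over ordinary income tax: CHF 296325 − CHF 197250 = CHF 99075.

CHF 99075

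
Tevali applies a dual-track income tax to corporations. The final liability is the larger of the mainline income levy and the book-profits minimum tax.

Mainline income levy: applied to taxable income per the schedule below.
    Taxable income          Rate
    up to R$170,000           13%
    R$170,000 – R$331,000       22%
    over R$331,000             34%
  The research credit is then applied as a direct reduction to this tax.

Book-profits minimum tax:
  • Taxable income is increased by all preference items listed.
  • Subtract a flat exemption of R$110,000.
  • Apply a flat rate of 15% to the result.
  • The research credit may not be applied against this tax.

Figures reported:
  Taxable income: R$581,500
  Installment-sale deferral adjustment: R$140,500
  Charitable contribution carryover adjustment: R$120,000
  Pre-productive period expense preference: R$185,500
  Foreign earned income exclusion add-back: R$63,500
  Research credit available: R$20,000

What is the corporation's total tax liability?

Book-profits minimum tax:
  Adjusted income: R$581,500 + R$140,500 + R$120,000 + R$185,500 + R$63,500 = R$1,091,000
  Less exemption R$110,000 → base R$981,000
  R$981,000 × 15% = R$147,150

Mainline income levy:
  R$170,000 × 13% = R$22,100
  R$161,000 × 22% = R$35,420
  R$250,500 × 34% = R$85,170
  → R$142,690
  Less research credit R$20,000 → R$122,690

R$147,150 > R$122,690, so the book-profits minimum tax is the binding amount.

R$147,150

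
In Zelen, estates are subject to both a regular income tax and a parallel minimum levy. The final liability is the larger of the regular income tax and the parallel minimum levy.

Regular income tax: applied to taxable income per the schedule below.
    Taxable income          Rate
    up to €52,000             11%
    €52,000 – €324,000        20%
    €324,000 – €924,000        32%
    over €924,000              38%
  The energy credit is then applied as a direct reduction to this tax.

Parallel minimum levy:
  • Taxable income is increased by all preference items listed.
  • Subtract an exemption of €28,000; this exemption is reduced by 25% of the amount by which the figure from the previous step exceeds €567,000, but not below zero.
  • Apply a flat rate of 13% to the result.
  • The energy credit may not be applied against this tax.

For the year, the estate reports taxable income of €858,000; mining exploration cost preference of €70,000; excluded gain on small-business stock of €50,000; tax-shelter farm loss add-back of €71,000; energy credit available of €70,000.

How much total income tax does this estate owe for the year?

Parallel minimum levy:
  Adjusted income: €858,000 + €70,000 + €50,000 + €71,000 = €1,049,000
  Exemption: 25% × (€1,049,000 − €567,000) = €120,500 ≥ €28,000, so the exemption is fully phased out
  Base: €1,049,000 − €0 = €1,049,000
  €1,049,000 × 13% = €136,370

Regular income tax:
  €52,000 × 11% = €5,720
  €272,000 × 20% = €54,400
  €534,000 × 32% = €170,880
  → €231,000
  Less energy credit €70,000 → €161,000

€161,000 > €136,370, so the regular income tax governs.

€161,000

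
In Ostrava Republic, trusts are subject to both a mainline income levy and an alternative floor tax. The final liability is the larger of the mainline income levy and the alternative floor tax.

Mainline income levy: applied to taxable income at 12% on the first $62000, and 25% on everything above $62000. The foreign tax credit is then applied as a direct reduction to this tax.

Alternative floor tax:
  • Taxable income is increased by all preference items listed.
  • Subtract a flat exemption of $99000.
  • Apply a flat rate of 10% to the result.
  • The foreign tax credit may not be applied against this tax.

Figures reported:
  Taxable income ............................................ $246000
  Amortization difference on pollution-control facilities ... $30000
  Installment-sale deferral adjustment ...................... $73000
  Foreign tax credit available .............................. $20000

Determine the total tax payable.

$33440

Mainline income levy:
  $62000 × 12% = $7440
  $184000 × 25% = $46000
  → $53440
  Less foreign tax credit $20000 → $33440

Alternative floor tax:
  Adjusted income: $246000 + $30000 + $73000 = $349000
  Less exemption $99000 → base $250000
  $250000 × 10% = $25000

$33440 > $25000, so the mainline income levy governs.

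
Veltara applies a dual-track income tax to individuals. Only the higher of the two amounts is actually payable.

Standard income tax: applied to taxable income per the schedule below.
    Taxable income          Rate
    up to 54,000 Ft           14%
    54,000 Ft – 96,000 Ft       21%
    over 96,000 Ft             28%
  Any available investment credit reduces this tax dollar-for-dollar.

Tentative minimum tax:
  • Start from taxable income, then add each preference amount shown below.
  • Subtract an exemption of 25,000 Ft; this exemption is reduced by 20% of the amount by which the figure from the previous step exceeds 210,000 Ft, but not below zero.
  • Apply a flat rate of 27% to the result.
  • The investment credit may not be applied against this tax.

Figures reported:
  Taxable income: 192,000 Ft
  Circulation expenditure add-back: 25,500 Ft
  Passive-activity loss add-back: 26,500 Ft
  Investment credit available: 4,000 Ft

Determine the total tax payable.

Standard income tax:
  54,000 Ft × 14% = 7,560 Ft
  42,000 Ft × 21% = 8,820 Ft
  96,000 Ft × 28% = 26,880 Ft
  → 43,260 Ft
  Less investment credit 4,000 Ft → 39,260 Ft

Tentative minimum tax:
  Adjusted income: 192,000 Ft + 25,500 Ft + 26,500 Ft = 244,000 Ft
  Exemption: 25,000 Ft − 20% × (244,000 Ft − 210,000 Ft) = 25,000 Ft − 6,800 Ft = 18,200 Ft
  Base: 244,000 Ft − 18,200 Ft = 225,800 Ft
  225,800 Ft × 27% = 60,966 Ft

60,966 Ft > 39,260 Ft, so the tentative minimum tax is the binding amount.

60,966 Ft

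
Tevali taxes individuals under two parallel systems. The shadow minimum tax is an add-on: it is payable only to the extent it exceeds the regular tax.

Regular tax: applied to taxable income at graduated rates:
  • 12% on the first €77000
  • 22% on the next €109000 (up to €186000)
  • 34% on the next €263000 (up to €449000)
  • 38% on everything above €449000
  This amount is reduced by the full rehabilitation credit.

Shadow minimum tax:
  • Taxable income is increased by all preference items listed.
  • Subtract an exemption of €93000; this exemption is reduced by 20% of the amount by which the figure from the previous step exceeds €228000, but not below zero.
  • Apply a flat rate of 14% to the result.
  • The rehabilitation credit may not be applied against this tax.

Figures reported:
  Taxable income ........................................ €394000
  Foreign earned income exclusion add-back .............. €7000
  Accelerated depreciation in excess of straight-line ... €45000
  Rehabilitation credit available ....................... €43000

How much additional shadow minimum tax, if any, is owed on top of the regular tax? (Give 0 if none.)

€0

Regular tax:
  €77000 × 12% = €9240
  €109000 × 22% = €23980
  €208000 × 34% = €70720
  → €103940
  Less rehabilitation credit €43000 → €60940

Shadow minimum tax:
  Adjusted income: €394000 + €7000 + €45000 = €446000
  Exemption: €93000 − 20% × (€446000 − €228000) = €93000 − €43600 = €49400
  Base: €446000 − €49400 = €396600
  €396600 × 14% = €55524

€55524 ≤ €60940, so no add-on is due.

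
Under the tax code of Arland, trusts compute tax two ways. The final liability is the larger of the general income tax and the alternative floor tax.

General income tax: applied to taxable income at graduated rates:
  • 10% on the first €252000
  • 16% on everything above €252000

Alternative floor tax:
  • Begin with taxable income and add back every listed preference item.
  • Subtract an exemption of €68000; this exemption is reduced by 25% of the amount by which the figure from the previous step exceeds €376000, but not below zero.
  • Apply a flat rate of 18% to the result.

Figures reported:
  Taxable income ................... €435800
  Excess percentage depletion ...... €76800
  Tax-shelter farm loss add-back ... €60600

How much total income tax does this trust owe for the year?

€99810

General income tax:
  €252000 × 10% = €25200
  €183800 × 16% = €29408
  → €54608

Alternative floor tax:
  Adjusted income: €435800 + €76800 + €60600 = €573200
  Exemption: €68000 − 25% × (€573200 − €376000) = €68000 − €49300 = €18700
  Base: €573200 − €18700 = €554500
  €554500 × 18% = €99810

€99810 > €54608, so the alternative floor tax is the binding amount.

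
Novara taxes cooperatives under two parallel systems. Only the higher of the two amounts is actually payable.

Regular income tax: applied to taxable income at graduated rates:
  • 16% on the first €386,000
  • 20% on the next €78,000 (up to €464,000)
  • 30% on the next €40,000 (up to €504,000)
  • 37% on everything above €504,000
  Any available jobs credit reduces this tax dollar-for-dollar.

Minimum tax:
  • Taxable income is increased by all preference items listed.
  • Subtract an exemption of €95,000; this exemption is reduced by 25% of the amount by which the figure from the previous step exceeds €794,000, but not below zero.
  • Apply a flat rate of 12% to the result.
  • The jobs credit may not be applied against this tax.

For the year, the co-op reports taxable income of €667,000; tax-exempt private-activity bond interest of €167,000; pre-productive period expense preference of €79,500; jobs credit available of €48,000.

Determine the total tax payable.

Regular income tax:
  €386,000 × 16% = €61,760
  €78,000 × 20% = €15,600
  €40,000 × 30% = €12,000
  €163,000 × 37% = €60,310
  → €149,670
  Less jobs credit €48,000 → €101,670

Minimum tax:
  Adjusted income: €667,000 + €167,000 + €79,500 = €913,500
  Exemption: €95,000 − 25% × (€913,500 − €794,000) = €95,000 − €29,875 = €65,125
  Base: €913,500 − €65,125 = €848,375
  €848,375 × 12% = €101,805

€101,805 > €101,670, so the minimum tax is the binding amount.

€101,805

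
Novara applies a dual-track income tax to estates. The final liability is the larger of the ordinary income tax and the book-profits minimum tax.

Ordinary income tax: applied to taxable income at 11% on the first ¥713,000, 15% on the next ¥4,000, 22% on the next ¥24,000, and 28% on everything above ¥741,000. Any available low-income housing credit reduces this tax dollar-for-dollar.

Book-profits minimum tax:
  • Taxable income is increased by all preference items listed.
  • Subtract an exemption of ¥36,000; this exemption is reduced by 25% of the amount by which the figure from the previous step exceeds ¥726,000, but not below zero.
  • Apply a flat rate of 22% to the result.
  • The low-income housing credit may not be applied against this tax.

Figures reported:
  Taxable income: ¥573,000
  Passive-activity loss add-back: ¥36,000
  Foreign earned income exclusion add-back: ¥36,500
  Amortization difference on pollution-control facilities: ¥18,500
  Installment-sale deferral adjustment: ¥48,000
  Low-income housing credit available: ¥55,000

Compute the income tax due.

¥148,720

Book-profits minimum tax:
  Adjusted income: ¥573,000 + ¥36,000 + ¥36,500 + ¥18,500 + ¥48,000 = ¥712,000
  Exemption: ¥712,000 ≤ ¥726,000, so full ¥36,000 applies
  Base: ¥712,000 − ¥36,000 = ¥676,000
  ¥676,000 × 22% = ¥148,720

Ordinary income tax:
  ¥573,000 × 11% = ¥63,030
  Less low-income housing credit ¥55,000 → ¥8,030

¥148,720 > ¥8,030, so the book-profits minimum tax is the binding amount.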